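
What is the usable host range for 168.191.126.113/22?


Network: 168.191.124.0
Broadcast: 168.191.127.255
First usable = network + 1
Last usable = broadcast - 1
Range: 168.191.124.1 to 168.191.127.254


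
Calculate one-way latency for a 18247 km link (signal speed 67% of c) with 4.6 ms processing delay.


Speed = 0.67 * 3e5 km/s = 201000 km/s
Propagation delay = 18247 / 201000 = 0.0908 s = 90.7811 ms
Processing delay = 4.6 ms
Total one-way latency = 95.3811 ms


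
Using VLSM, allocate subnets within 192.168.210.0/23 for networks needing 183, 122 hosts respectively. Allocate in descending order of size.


183 hosts -> /24 (254 usable): 192.168.210.0/24
122 hosts -> /25 (126 usable): 192.168.211.0/25
Allocation: 192.168.210.0/24 (183 hosts, 254 usable); 192.168.211.0/25 (122 hosts, 126 usable)


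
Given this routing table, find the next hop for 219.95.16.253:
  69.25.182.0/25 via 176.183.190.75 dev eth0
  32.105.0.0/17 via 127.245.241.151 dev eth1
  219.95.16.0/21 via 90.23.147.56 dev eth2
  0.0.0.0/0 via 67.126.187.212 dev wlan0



Longest prefix match for 219.95.16.253:
  /25 69.25.182.0: no
  /17 32.105.0.0: no
  /21 219.95.16.0: MATCH
  /0 0.0.0.0: MATCH
Selected: next-hop 90.23.147.56 via eth2 (matched /21)


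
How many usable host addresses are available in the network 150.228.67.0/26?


Host bits = 32 - 26 = 6
Total addresses = 2^6 = 64
Usable = total - 2 (network and broadcast)
Usable hosts: 62


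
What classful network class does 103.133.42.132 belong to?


First octet: 103
Binary: 01100111
0xxxxxxx -> Class A (1-126)
Class A, default mask 255.0.0.0 (/8)


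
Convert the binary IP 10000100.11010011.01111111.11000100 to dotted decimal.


10000100 = 132
11010011 = 211
01111111 = 127
11000100 = 196
IP: 132.211.127.196


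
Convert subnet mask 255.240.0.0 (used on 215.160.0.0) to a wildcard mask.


Subnet mask: 255.240.0.0
Wildcard = 255.255.255.255 - subnet mask
255 - 255 = 0
255 - 240 = 15
255 - 0 = 255
255 - 0 = 255
Wildcard: 0.15.255.255


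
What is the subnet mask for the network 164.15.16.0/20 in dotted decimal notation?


/20 means 20 network bits, 12 host bits
Binary: 11111111111111111111000000000000
Mask: 255.255.240.0


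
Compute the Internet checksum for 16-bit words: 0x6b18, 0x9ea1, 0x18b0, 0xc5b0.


Sum all words (with carry folding):
+ 0x6b18 = 0x6b18
+ 0x9ea1 = 0x09ba
+ 0x18b0 = 0x226a
+ 0xc5b0 = 0xe81a
One's complement: ~0xe81a
Checksum = 0x17e5


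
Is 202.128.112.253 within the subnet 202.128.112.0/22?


Subnet network: 202.128.112.0
Test IP AND mask: 202.128.112.0
Yes, 202.128.112.253 is in 202.128.112.0/22


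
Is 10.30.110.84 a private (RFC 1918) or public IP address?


RFC 1918 private ranges:
  10.0.0.0/8 (10.0.0.0 - 10.255.255.255)
  172.16.0.0/12 (172.16.0.0 - 172.31.255.255)
  192.168.0.0/16 (192.168.0.0 - 192.168.255.255)
Private (in 10.0.0.0/8)


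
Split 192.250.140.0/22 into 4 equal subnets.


New prefix = 22 + 2 = 24
Each subnet has 256 addresses
  192.250.140.0/24
  192.250.141.0/24
  192.250.142.0/24
  192.250.143.0/24
Subnets: 192.250.140.0/24, 192.250.141.0/24, 192.250.142.0/24, 192.250.143.0/24


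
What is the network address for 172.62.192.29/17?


IP:   10101100.00111110.11000000.00011101
Mask: 11111111.11111111.10000000.00000000
AND operation:
Net:  10101100.00111110.10000000.00000000
Network: 172.62.128.0/17


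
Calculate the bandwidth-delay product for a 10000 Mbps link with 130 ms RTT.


BDP = bandwidth * RTT
= 10000 Mbps * 130 ms
= 10000 * 1e6 * 130 / 1000 bits
= 1300000000 bits
= 162500000 bytes
= 158691.4062 KB
BDP = 1300000000 bits (162500000 bytes)


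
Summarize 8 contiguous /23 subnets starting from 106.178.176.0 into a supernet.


Original prefix: /23
Number of subnets: 8 = 2^3
New prefix = 23 - 3 = 20
Supernet: 106.178.176.0/20


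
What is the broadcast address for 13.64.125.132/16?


Network: 13.64.0.0/16
Host bits = 16
Set all host bits to 1:
Broadcast: 13.64.255.255


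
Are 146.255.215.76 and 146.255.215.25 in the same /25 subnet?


Mask: 255.255.255.128
146.255.215.76 AND mask = 146.255.215.0
146.255.215.25 AND mask = 146.255.215.0
Yes, same subnet (146.255.215.0)


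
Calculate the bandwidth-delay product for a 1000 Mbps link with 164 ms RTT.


BDP = bandwidth * RTT
= 1000 Mbps * 164 ms
= 1000 * 1e6 * 164 / 1000 bits
= 164000000 bits
= 20500000 bytes
= 20019.5312 KB
BDP = 164000000 bits (20500000 bytes)


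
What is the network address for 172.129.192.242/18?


IP:   10101100.10000001.11000000.11110010
Mask: 11111111.11111111.11000000.00000000
AND operation:
Net:  10101100.10000001.11000000.00000000
Network: 172.129.192.0/18


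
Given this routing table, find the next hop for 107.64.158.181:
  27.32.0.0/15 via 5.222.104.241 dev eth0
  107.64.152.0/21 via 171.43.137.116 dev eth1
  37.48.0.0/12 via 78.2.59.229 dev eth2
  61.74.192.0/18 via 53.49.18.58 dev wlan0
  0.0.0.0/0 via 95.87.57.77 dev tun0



Longest prefix match for 107.64.158.181:
  /15 27.32.0.0: no
  /21 107.64.152.0: MATCH
  /12 37.48.0.0: no
  /18 61.74.192.0: no
  /0 0.0.0.0: MATCH
Selected: next-hop 171.43.137.116 via eth1 (matched /21)


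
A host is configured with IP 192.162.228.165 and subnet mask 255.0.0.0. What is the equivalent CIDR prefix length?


Binary: 11111111.00000000.00000000.00000000
Count leading 1s
Prefix: /8


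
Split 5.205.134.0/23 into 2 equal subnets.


New prefix = 23 + 1 = 24
Each subnet has 256 addresses
  5.205.134.0/24
  5.205.135.0/24
Subnets: 5.205.134.0/24, 5.205.135.0/24


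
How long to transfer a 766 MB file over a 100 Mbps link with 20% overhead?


Effective throughput = 100 * (1 - 20/100) = 80 Mbps
File size in Mb = 766 * 8 = 6128 Mb
Time = 6128 / 80
Time = 76.6 seconds


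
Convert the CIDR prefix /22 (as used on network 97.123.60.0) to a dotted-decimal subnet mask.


/22 means 22 network bits, 10 host bits
Binary: 11111111111111111111110000000000
Mask: 255.255.252.0


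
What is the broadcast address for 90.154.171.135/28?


Network: 90.154.171.128/28
Host bits = 4
Set all host bits to 1:
Broadcast: 90.154.171.143


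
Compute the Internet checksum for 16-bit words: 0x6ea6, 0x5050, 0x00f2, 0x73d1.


Sum all words (with carry folding):
+ 0x6ea6 = 0x6ea6
+ 0x5050 = 0xbef6
+ 0x00f2 = 0xbfe8
+ 0x73d1 = 0x33ba
One's complement: ~0x33ba
Checksum = 0xcc45


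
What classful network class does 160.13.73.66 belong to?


First octet: 160
Binary: 10100000
10xxxxxx -> Class B (128-191)
Class B, default mask 255.255.0.0 (/16)


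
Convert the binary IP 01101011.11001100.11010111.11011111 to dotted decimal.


01101011 = 107
11001100 = 204
11010111 = 215
11011111 = 223
IP: 107.204.215.223


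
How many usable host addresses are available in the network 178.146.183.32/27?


Host bits = 32 - 27 = 5
Total addresses = 2^5 = 32
Usable = total - 2 (network and broadcast)
Usable hosts: 30


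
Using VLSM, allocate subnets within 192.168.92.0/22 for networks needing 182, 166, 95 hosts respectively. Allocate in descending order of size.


182 hosts -> /24 (254 usable): 192.168.92.0/24
166 hosts -> /24 (254 usable): 192.168.93.0/24
95 hosts -> /25 (126 usable): 192.168.94.0/25
Allocation: 192.168.92.0/24 (182 hosts, 254 usable); 192.168.93.0/24 (166 hosts, 254 usable); 192.168.94.0/25 (95 hosts, 126 usable)


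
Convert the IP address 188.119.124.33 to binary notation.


188 = 10111100
119 = 01110111
124 = 01111100
33 = 00100001
Binary: 10111100.01110111.01111100.00100001


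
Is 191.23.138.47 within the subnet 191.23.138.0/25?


Subnet network: 191.23.138.0
Test IP AND mask: 191.23.138.0
Yes, 191.23.138.47 is in 191.23.138.0/25


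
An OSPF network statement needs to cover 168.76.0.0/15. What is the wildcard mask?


Subnet mask: 255.254.0.0
Wildcard = 255.255.255.255 - subnet mask
255 - 255 = 0
255 - 254 = 1
255 - 0 = 255
255 - 0 = 255
Wildcard: 0.1.255.255


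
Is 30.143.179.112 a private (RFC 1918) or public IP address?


RFC 1918 private ranges:
  10.0.0.0/8 (10.0.0.0 - 10.255.255.255)
  172.16.0.0/12 (172.16.0.0 - 172.31.255.255)
  192.168.0.0/16 (192.168.0.0 - 192.168.255.255)
Public (not in any RFC 1918 range)


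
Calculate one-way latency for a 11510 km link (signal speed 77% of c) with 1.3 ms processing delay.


Speed = 0.77 * 3e5 km/s = 231000 km/s
Propagation delay = 11510 / 231000 = 0.0498 s = 49.8268 ms
Processing delay = 1.3 ms
Total one-way latency = 51.1268 ms


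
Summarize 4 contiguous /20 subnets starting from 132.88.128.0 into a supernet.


Original prefix: /20
Number of subnets: 4 = 2^2
New prefix = 20 - 2 = 18
Supernet: 132.88.128.0/18


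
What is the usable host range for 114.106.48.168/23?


Network: 114.106.48.0
Broadcast: 114.106.49.255
First usable = network + 1
Last usable = broadcast - 1
Range: 114.106.48.1 to 114.106.49.254


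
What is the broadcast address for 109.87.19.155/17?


Network: 109.87.0.0/17
Host bits = 15
Set all host bits to 1:
Broadcast: 109.87.127.255


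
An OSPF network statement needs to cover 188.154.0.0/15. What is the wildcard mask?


Subnet mask: 255.254.0.0
Wildcard = 255.255.255.255 - subnet mask
255 - 255 = 0
255 - 254 = 1
255 - 0 = 255
255 - 0 = 255
Wildcard: 0.1.255.255


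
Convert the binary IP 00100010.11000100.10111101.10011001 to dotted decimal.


00100010 = 34
11000100 = 196
10111101 = 189
10011001 = 153
IP: 34.196.189.153


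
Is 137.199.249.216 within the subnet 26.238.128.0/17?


Subnet network: 26.238.128.0
Test IP AND mask: 137.199.128.0
No, 137.199.249.216 is not in 26.238.128.0/17


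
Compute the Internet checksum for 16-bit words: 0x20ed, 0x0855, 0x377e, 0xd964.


Sum all words (with carry folding):
+ 0x20ed = 0x20ed
+ 0x0855 = 0x2942
+ 0x377e = 0x60c0
+ 0xd964 = 0x3a25
One's complement: ~0x3a25
Checksum = 0xc5da


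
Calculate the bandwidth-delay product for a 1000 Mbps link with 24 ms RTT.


BDP = bandwidth * RTT
= 1000 Mbps * 24 ms
= 1000 * 1e6 * 24 / 1000 bits
= 24000000 bits
= 3000000 bytes
= 2929.6875 KB
BDP = 24000000 bits (3000000 bytes)


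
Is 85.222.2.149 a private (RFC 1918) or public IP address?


RFC 1918 private ranges:
  10.0.0.0/8 (10.0.0.0 - 10.255.255.255)
  172.16.0.0/12 (172.16.0.0 - 172.31.255.255)
  192.168.0.0/16 (192.168.0.0 - 192.168.255.255)
Public (not in any RFC 1918 range)


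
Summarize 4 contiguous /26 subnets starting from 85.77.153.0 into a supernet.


Original prefix: /26
Number of subnets: 4 = 2^2
New prefix = 26 - 2 = 24
Supernet: 85.77.153.0/24


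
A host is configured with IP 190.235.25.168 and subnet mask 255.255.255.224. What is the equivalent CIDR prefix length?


Binary: 11111111.11111111.11111111.11100000
Count leading 1s
Prefix: /27


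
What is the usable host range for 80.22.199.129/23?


Network: 80.22.198.0
Broadcast: 80.22.199.255
First usable = network + 1
Last usable = broadcast - 1
Range: 80.22.198.1 to 80.22.199.254


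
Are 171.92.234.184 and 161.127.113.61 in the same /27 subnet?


Mask: 255.255.255.224
171.92.234.184 AND mask = 171.92.234.160
161.127.113.61 AND mask = 161.127.113.32
No, different subnets (171.92.234.160 vs 161.127.113.32)


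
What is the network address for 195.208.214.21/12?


IP:   11000011.11010000.11010110.00010101
Mask: 11111111.11110000.00000000.00000000
AND operation:
Net:  11000011.11010000.00000000.00000000
Network: 195.208.0.0/12


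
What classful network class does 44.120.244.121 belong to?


First octet: 44
Binary: 00101100
0xxxxxxx -> Class A (1-126)
Class A, default mask 255.0.0.0 (/8)


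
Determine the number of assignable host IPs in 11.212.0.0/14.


Host bits = 32 - 14 = 18
Total addresses = 2^18 = 262144
Usable = total - 2 (network and broadcast)
Usable hosts: 262142


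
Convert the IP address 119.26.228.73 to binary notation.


119 = 01110111
26 = 00011010
228 = 11100100
73 = 01001001
Binary: 01110111.00011010.11100100.01001001


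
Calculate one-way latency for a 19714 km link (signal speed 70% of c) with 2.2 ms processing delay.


Speed = 0.7 * 3e5 km/s = 210000 km/s
Propagation delay = 19714 / 210000 = 0.0939 s = 93.8762 ms
Processing delay = 2.2 ms
Total one-way latency = 96.0762 ms


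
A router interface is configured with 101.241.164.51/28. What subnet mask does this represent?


/28 means 28 network bits, 4 host bits
Binary: 11111111111111111111111111110000
Mask: 255.255.255.240


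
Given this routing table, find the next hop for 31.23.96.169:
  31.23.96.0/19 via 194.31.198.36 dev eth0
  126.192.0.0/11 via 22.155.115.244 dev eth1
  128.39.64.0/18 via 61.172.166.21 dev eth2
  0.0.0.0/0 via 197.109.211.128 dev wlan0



Longest prefix match for 31.23.96.169:
  /19 31.23.96.0: MATCH
  /11 126.192.0.0: no
  /18 128.39.64.0: no
  /0 0.0.0.0: MATCH
Selected: next-hop 194.31.198.36 via eth0 (matched /19)


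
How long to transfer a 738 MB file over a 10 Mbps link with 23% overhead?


Effective throughput = 10 * (1 - 23/100) = 7.7 Mbps
File size in Mb = 738 * 8 = 5904 Mb
Time = 5904 / 7.7
Time = 766.7532 seconds


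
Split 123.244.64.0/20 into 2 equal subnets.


New prefix = 20 + 1 = 21
Each subnet has 2048 addresses
  123.244.64.0/21
  123.244.72.0/21
Subnets: 123.244.64.0/21, 123.244.72.0/21


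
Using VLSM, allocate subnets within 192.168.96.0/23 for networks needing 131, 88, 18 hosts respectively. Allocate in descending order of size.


131 hosts -> /24 (254 usable): 192.168.96.0/24
88 hosts -> /25 (126 usable): 192.168.97.0/25
18 hosts -> /27 (30 usable): 192.168.97.128/27
Allocation: 192.168.96.0/24 (131 hosts, 254 usable); 192.168.97.0/25 (88 hosts, 126 usable); 192.168.97.128/27 (18 hosts, 30 usable)


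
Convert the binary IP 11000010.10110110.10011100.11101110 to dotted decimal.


11000010 = 194
10110110 = 182
10011100 = 156
11101110 = 238
IP: 194.182.156.238


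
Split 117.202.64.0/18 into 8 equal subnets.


New prefix = 18 + 3 = 21
Each subnet has 2048 addresses
  117.202.64.0/21
  117.202.72.0/21
  117.202.80.0/21
  117.202.88.0/21
  117.202.96.0/21
  117.202.104.0/21
  117.202.112.0/21
  117.202.120.0/21
Subnets: 117.202.64.0/21, 117.202.72.0/21, 117.202.80.0/21, 117.202.88.0/21, 117.202.96.0/21, 117.202.104.0/21, 117.202.112.0/21, 117.202.120.0/21


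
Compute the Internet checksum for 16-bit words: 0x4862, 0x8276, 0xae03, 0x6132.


Sum all words (with carry folding):
+ 0x4862 = 0x4862
+ 0x8276 = 0xcad8
+ 0xae03 = 0x78dc
+ 0x6132 = 0xda0e
One's complement: ~0xda0e
Checksum = 0x25f1


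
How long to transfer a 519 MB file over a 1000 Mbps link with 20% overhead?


Effective throughput = 1000 * (1 - 20/100) = 800 Mbps
File size in Mb = 519 * 8 = 4152 Mb
Time = 4152 / 800
Time = 5.19 seconds


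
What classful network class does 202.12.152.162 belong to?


First octet: 202
Binary: 11001010
110xxxxx -> Class C (192-223)
Class C, default mask 255.255.255.0 (/24)


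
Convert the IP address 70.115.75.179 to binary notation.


70 = 01000110
115 = 01110011
75 = 01001011
179 = 10110011
Binary: 01000110.01110011.01001011.10110011


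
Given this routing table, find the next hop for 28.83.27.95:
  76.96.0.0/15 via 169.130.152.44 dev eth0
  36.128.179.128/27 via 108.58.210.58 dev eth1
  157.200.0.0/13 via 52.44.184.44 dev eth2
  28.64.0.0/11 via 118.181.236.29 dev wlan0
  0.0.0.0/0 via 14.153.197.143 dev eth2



Longest prefix match for 28.83.27.95:
  /15 76.96.0.0: no
  /27 36.128.179.128: no
  /13 157.200.0.0: no
  /11 28.64.0.0: MATCH
  /0 0.0.0.0: MATCH
Selected: next-hop 118.181.236.29 via wlan0 (matched /11)


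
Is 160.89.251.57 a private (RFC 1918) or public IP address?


RFC 1918 private ranges:
  10.0.0.0/8 (10.0.0.0 - 10.255.255.255)
  172.16.0.0/12 (172.16.0.0 - 172.31.255.255)
  192.168.0.0/16 (192.168.0.0 - 192.168.255.255)
Public (not in any RFC 1918 range)


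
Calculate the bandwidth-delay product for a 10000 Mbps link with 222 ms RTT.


BDP = bandwidth * RTT
= 10000 Mbps * 222 ms
= 10000 * 1e6 * 222 / 1000 bits
= 2220000000 bits
= 277500000 bytes
= 270996.0938 KB
BDP = 2220000000 bits (277500000 bytes)


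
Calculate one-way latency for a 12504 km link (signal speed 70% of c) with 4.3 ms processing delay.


Speed = 0.7 * 3e5 km/s = 210000 km/s
Propagation delay = 12504 / 210000 = 0.0595 s = 59.5429 ms
Processing delay = 4.3 ms
Total one-way latency = 63.8429 ms


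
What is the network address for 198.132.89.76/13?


IP:   11000110.10000100.01011001.01001100
Mask: 11111111.11111000.00000000.00000000
AND operation:
Net:  11000110.10000000.00000000.00000000
Network: 198.128.0.0/13


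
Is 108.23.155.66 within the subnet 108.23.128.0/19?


Subnet network: 108.23.128.0
Test IP AND mask: 108.23.128.0
Yes, 108.23.155.66 is in 108.23.128.0/19


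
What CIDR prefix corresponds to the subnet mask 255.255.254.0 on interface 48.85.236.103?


Binary: 11111111.11111111.11111110.00000000
Count leading 1s
Prefix: /23


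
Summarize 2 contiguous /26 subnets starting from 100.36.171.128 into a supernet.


Original prefix: /26
Number of subnets: 2 = 2^1
New prefix = 26 - 1 = 25
Supernet: 100.36.171.128/25


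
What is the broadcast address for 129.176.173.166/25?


Network: 129.176.173.128/25
Host bits = 7
Set all host bits to 1:
Broadcast: 129.176.173.255


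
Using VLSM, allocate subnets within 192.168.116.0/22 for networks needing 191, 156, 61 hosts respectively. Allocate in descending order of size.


191 hosts -> /24 (254 usable): 192.168.116.0/24
156 hosts -> /24 (254 usable): 192.168.117.0/24
61 hosts -> /26 (62 usable): 192.168.118.0/26
Allocation: 192.168.116.0/24 (191 hosts, 254 usable); 192.168.117.0/24 (156 hosts, 254 usable); 192.168.118.0/26 (61 hosts, 62 usable)


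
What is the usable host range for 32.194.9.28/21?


Network: 32.194.8.0
Broadcast: 32.194.15.255
First usable = network + 1
Last usable = broadcast - 1
Range: 32.194.8.1 to 32.194.15.254


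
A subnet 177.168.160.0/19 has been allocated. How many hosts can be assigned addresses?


Host bits = 32 - 19 = 13
Total addresses = 2^13 = 8192
Usable = total - 2 (network and broadcast)
Usable hosts: 8190


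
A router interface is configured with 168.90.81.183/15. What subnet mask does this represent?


/15 means 15 network bits, 17 host bits
Binary: 11111111111111100000000000000000
Mask: 255.254.0.0


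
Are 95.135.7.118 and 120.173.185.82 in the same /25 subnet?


Mask: 255.255.255.128
95.135.7.118 AND mask = 95.135.7.0
120.173.185.82 AND mask = 120.173.185.0
No, different subnets (95.135.7.0 vs 120.173.185.0)


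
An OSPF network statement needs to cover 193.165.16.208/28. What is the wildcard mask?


Subnet mask: 255.255.255.240
Wildcard = 255.255.255.255 - subnet mask
255 - 255 = 0
255 - 255 = 0
255 - 255 = 0
255 - 240 = 15
Wildcard: 0.0.0.15


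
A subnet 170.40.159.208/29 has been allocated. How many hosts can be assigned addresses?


Host bits = 32 - 29 = 3
Total addresses = 2^3 = 8
Usable = total - 2 (network and broadcast)
Usable hosts: 6


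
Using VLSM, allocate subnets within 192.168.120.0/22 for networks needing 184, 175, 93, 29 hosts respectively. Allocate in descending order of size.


184 hosts -> /24 (254 usable): 192.168.120.0/24
175 hosts -> /24 (254 usable): 192.168.121.0/24
93 hosts -> /25 (126 usable): 192.168.122.0/25
29 hosts -> /27 (30 usable): 192.168.122.128/27
Allocation: 192.168.120.0/24 (184 hosts, 254 usable); 192.168.121.0/24 (175 hosts, 254 usable); 192.168.122.0/25 (93 hosts, 126 usable); 192.168.122.128/27 (29 hosts, 30 usable)


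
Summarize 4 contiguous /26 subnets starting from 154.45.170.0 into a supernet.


Original prefix: /26
Number of subnets: 4 = 2^2
New prefix = 26 - 2 = 24
Supernet: 154.45.170.0/24


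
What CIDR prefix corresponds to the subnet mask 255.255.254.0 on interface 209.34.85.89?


Binary: 11111111.11111111.11111110.00000000
Count leading 1s
Prefix: /23


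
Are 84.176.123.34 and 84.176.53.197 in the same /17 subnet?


Mask: 255.255.128.0
84.176.123.34 AND mask = 84.176.0.0
84.176.53.197 AND mask = 84.176.0.0
Yes, same subnet (84.176.0.0)


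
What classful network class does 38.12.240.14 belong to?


First octet: 38
Binary: 00100110
0xxxxxxx -> Class A (1-126)
Class A, default mask 255.0.0.0 (/8)


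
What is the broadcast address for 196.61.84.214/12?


Network: 196.48.0.0/12
Host bits = 20
Set all host bits to 1:
Broadcast: 196.63.255.255


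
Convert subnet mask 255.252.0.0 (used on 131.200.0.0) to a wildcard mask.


Subnet mask: 255.252.0.0
Wildcard = 255.255.255.255 - subnet mask
255 - 255 = 0
255 - 252 = 3
255 - 0 = 255
255 - 0 = 255
Wildcard: 0.3.255.255


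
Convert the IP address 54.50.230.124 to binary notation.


54 = 00110110
50 = 00110010
230 = 11100110
124 = 01111100
Binary: 00110110.00110010.11100110.01111100


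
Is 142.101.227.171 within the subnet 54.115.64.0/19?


Subnet network: 54.115.64.0
Test IP AND mask: 142.101.224.0
No, 142.101.227.171 is not in 54.115.64.0/19


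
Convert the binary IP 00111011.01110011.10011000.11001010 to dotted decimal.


00111011 = 59
01110011 = 115
10011000 = 152
11001010 = 202
IP: 59.115.152.202


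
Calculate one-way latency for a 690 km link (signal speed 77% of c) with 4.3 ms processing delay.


Speed = 0.77 * 3e5 km/s = 231000 km/s
Propagation delay = 690 / 231000 = 0.003 s = 2.987 ms
Processing delay = 4.3 ms
Total one-way latency = 7.287 ms


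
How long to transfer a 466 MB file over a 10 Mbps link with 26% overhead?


Effective throughput = 10 * (1 - 26/100) = 7.4 Mbps
File size in Mb = 466 * 8 = 3728 Mb
Time = 3728 / 7.4
Time = 503.7838 seconds


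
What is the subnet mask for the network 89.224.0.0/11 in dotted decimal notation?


/11 means 11 network bits, 21 host bits
Binary: 11111111111000000000000000000000
Mask: 255.224.0.0


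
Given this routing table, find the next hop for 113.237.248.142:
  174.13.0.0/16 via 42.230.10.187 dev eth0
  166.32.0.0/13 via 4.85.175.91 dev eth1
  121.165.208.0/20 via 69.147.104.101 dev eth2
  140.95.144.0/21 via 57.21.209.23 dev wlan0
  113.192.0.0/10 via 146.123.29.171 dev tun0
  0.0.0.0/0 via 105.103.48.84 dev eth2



Longest prefix match for 113.237.248.142:
  /16 174.13.0.0: no
  /13 166.32.0.0: no
  /20 121.165.208.0: no
  /21 140.95.144.0: no
  /10 113.192.0.0: MATCH
  /0 0.0.0.0: MATCH
Selected: next-hop 146.123.29.171 via tun0 (matched /10)


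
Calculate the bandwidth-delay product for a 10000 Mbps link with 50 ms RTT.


BDP = bandwidth * RTT
= 10000 Mbps * 50 ms
= 10000 * 1e6 * 50 / 1000 bits
= 500000000 bits
= 62500000 bytes
= 61035.1562 KB
BDP = 500000000 bits (62500000 bytes)


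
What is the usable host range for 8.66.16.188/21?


Network: 8.66.16.0
Broadcast: 8.66.23.255
First usable = network + 1
Last usable = broadcast - 1
Range: 8.66.16.1 to 8.66.23.254


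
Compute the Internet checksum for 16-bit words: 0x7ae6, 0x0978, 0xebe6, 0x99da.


Sum all words (with carry folding):
+ 0x7ae6 = 0x7ae6
+ 0x0978 = 0x845e
+ 0xebe6 = 0x7045
+ 0x99da = 0x0a20
One's complement: ~0x0a20
Checksum = 0xf5df


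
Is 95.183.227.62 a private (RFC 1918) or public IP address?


RFC 1918 private ranges:
  10.0.0.0/8 (10.0.0.0 - 10.255.255.255)
  172.16.0.0/12 (172.16.0.0 - 172.31.255.255)
  192.168.0.0/16 (192.168.0.0 - 192.168.255.255)
Public (not in any RFC 1918 range)


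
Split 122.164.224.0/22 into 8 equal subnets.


New prefix = 22 + 3 = 25
Each subnet has 128 addresses
  122.164.224.0/25
  122.164.224.128/25
  122.164.225.0/25
  122.164.225.128/25
  122.164.226.0/25
  122.164.226.128/25
  122.164.227.0/25
  122.164.227.128/25
Subnets: 122.164.224.0/25, 122.164.224.128/25, 122.164.225.0/25, 122.164.225.128/25, 122.164.226.0/25, 122.164.226.128/25, 122.164.227.0/25, 122.164.227.128/25


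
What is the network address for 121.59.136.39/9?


IP:   01111001.00111011.10001000.00100111
Mask: 11111111.10000000.00000000.00000000
AND operation:
Net:  01111001.00000000.00000000.00000000
Network: 121.0.0.0/9


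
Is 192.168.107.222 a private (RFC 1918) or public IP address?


RFC 1918 private ranges:
  10.0.0.0/8 (10.0.0.0 - 10.255.255.255)
  172.16.0.0/12 (172.16.0.0 - 172.31.255.255)
  192.168.0.0/16 (192.168.0.0 - 192.168.255.255)
Private (in 192.168.0.0/16)


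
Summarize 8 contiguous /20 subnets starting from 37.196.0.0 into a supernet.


Original prefix: /20
Number of subnets: 8 = 2^3
New prefix = 20 - 3 = 17
Supernet: 37.196.0.0/17


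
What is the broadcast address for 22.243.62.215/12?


Network: 22.240.0.0/12
Host bits = 20
Set all host bits to 1:
Broadcast: 22.255.255.255


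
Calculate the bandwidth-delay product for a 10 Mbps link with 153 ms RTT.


BDP = bandwidth * RTT
= 10 Mbps * 153 ms
= 10 * 1e6 * 153 / 1000 bits
= 1530000 bits
= 191250 bytes
= 186.7676 KB
BDP = 1530000 bits (191250 bytes)


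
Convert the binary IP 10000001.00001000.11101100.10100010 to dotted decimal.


10000001 = 129
00001000 = 8
11101100 = 236
10100010 = 162
IP: 129.8.236.162


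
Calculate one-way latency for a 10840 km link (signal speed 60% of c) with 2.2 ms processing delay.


Speed = 0.6 * 3e5 km/s = 180000 km/s
Propagation delay = 10840 / 180000 = 0.0602 s = 60.2222 ms
Processing delay = 2.2 ms
Total one-way latency = 62.4222 ms


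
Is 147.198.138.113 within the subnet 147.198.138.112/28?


Subnet network: 147.198.138.112
Test IP AND mask: 147.198.138.112
Yes, 147.198.138.113 is in 147.198.138.112/28


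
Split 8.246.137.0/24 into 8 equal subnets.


New prefix = 24 + 3 = 27
Each subnet has 32 addresses
  8.246.137.0/27
  8.246.137.32/27
  8.246.137.64/27
  8.246.137.96/27
  8.246.137.128/27
  8.246.137.160/27
  8.246.137.192/27
  8.246.137.224/27
Subnets: 8.246.137.0/27, 8.246.137.32/27, 8.246.137.64/27, 8.246.137.96/27, 8.246.137.128/27, 8.246.137.160/27, 8.246.137.192/27, 8.246.137.224/27


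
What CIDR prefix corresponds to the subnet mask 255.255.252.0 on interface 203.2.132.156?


Binary: 11111111.11111111.11111100.00000000
Count leading 1s
Prefix: /22


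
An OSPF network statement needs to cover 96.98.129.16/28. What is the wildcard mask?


Subnet mask: 255.255.255.240
Wildcard = 255.255.255.255 - subnet mask
255 - 255 = 0
255 - 255 = 0
255 - 255 = 0
255 - 240 = 15
Wildcard: 0.0.0.15


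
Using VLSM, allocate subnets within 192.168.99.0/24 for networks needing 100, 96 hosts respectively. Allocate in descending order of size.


100 hosts -> /25 (126 usable): 192.168.99.0/25
96 hosts -> /25 (126 usable): 192.168.99.128/25
Allocation: 192.168.99.0/25 (100 hosts, 126 usable); 192.168.99.128/25 (96 hosts, 126 usable)


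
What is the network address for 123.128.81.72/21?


IP:   01111011.10000000.01010001.01001000
Mask: 11111111.11111111.11111000.00000000
AND operation:
Net:  01111011.10000000.01010000.00000000
Network: 123.128.80.0/21


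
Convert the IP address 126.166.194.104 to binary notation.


126 = 01111110
166 = 10100110
194 = 11000010
104 = 01101000
Binary: 01111110.10100110.11000010.01101000


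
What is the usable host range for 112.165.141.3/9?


Network: 112.128.0.0
Broadcast: 112.255.255.255
First usable = network + 1
Last usable = broadcast - 1
Range: 112.128.0.1 to 112.255.255.254


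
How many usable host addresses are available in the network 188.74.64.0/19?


Host bits = 32 - 19 = 13
Total addresses = 2^13 = 8192
Usable = total - 2 (network and broadcast)
Usable hosts: 8190


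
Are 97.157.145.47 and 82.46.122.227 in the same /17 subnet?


Mask: 255.255.128.0
97.157.145.47 AND mask = 97.157.128.0
82.46.122.227 AND mask = 82.46.0.0
No, different subnets (97.157.128.0 vs 82.46.0.0)


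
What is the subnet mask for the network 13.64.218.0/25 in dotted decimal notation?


/25 means 25 network bits, 7 host bits
Binary: 11111111111111111111111110000000
Mask: 255.255.255.128


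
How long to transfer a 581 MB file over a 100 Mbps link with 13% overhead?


Effective throughput = 100 * (1 - 13/100) = 87 Mbps
File size in Mb = 581 * 8 = 4648 Mb
Time = 4648 / 87
Time = 53.4253 seconds


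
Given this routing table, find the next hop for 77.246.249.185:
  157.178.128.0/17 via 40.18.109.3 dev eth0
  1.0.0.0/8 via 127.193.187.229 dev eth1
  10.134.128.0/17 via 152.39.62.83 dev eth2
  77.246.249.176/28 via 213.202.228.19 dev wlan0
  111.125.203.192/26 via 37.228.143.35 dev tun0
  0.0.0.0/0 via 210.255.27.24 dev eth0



Longest prefix match for 77.246.249.185:
  /17 157.178.128.0: no
  /8 1.0.0.0: no
  /17 10.134.128.0: no
  /28 77.246.249.176: MATCH
  /26 111.125.203.192: no
  /0 0.0.0.0: MATCH
Selected: next-hop 213.202.228.19 via wlan0 (matched /28)


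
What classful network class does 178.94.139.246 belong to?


First octet: 178
Binary: 10110010
10xxxxxx -> Class B (128-191)
Class B, default mask 255.255.0.0 (/16)


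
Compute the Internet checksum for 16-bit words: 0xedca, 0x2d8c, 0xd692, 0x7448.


Sum all words (with carry folding):
+ 0xedca = 0xedca
+ 0x2d8c = 0x1b57
+ 0xd692 = 0xf1e9
+ 0x7448 = 0x6632
One's complement: ~0x6632
Checksum = 0x99cd


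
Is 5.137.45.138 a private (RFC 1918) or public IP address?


RFC 1918 private ranges:
  10.0.0.0/8 (10.0.0.0 - 10.255.255.255)
  172.16.0.0/12 (172.16.0.0 - 172.31.255.255)
  192.168.0.0/16 (192.168.0.0 - 192.168.255.255)
Public (not in any RFC 1918 range)


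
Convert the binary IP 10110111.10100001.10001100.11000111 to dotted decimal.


10110111 = 183
10100001 = 161
10001100 = 140
11000111 = 199
IP: 183.161.140.199


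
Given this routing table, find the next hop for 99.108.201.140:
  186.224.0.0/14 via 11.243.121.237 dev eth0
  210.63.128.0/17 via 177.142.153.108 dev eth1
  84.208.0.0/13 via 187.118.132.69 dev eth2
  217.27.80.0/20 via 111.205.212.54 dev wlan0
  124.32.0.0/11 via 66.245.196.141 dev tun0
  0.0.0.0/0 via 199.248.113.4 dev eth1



Longest prefix match for 99.108.201.140:
  /14 186.224.0.0: no
  /17 210.63.128.0: no
  /13 84.208.0.0: no
  /20 217.27.80.0: no
  /11 124.32.0.0: no
  /0 0.0.0.0: MATCH
Selected: next-hop 199.248.113.4 via eth1 (matched /0)


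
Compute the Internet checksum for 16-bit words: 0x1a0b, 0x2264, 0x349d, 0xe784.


Sum all words (with carry folding):
+ 0x1a0b = 0x1a0b
+ 0x2264 = 0x3c6f
+ 0x349d = 0x710c
+ 0xe784 = 0x5891
One's complement: ~0x5891
Checksum = 0xa76e


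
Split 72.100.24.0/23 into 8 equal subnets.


New prefix = 23 + 3 = 26
Each subnet has 64 addresses
  72.100.24.0/26
  72.100.24.64/26
  72.100.24.128/26
  72.100.24.192/26
  72.100.25.0/26
  72.100.25.64/26
  72.100.25.128/26
  72.100.25.192/26
Subnets: 72.100.24.0/26, 72.100.24.64/26, 72.100.24.128/26, 72.100.24.192/26, 72.100.25.0/26, 72.100.25.64/26, 72.100.25.128/26, 72.100.25.192/26


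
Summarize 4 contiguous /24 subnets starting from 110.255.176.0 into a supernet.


Original prefix: /24
Number of subnets: 4 = 2^2
New prefix = 24 - 2 = 22
Supernet: 110.255.176.0/22


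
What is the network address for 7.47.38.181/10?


IP:   00000111.00101111.00100110.10110101
Mask: 11111111.11000000.00000000.00000000
AND operation:
Net:  00000111.00000000.00000000.00000000
Network: 7.0.0.0/10


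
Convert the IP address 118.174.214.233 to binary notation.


118 = 01110110
174 = 10101110
214 = 11010110
233 = 11101001
Binary: 01110110.10101110.11010110.11101001


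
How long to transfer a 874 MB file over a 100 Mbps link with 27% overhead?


Effective throughput = 100 * (1 - 27/100) = 73 Mbps
File size in Mb = 874 * 8 = 6992 Mb
Time = 6992 / 73
Time = 95.7808 seconds


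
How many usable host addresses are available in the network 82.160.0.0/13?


Host bits = 32 - 13 = 19
Total addresses = 2^19 = 524288
Usable = total - 2 (network and broadcast)
Usable hosts: 524286


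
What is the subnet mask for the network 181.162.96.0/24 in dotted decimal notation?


/24 means 24 network bits, 8 host bits
Binary: 11111111111111111111111100000000
Mask: 255.255.255.0


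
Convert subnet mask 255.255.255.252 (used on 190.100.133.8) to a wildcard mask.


Subnet mask: 255.255.255.252
Wildcard = 255.255.255.255 - subnet mask
255 - 255 = 0
255 - 255 = 0
255 - 255 = 0
255 - 252 = 3
Wildcard: 0.0.0.3


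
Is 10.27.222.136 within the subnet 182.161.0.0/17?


Subnet network: 182.161.0.0
Test IP AND mask: 10.27.128.0
No, 10.27.222.136 is not in 182.161.0.0/17


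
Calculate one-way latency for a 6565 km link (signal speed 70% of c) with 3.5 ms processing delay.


Speed = 0.7 * 3e5 km/s = 210000 km/s
Propagation delay = 6565 / 210000 = 0.0313 s = 31.2619 ms
Processing delay = 3.5 ms
Total one-way latency = 34.7619 ms


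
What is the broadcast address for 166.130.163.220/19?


Network: 166.130.160.0/19
Host bits = 13
Set all host bits to 1:
Broadcast: 166.130.191.255


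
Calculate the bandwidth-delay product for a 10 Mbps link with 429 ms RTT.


BDP = bandwidth * RTT
= 10 Mbps * 429 ms
= 10 * 1e6 * 429 / 1000 bits
= 4290000 bits
= 536250 bytes
= 523.6816 KB
BDP = 4290000 bits (536250 bytes)


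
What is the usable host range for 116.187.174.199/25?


Network: 116.187.174.128
Broadcast: 116.187.174.255
First usable = network + 1
Last usable = broadcast - 1
Range: 116.187.174.129 to 116.187.174.254


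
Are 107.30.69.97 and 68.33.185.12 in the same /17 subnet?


Mask: 255.255.128.0
107.30.69.97 AND mask = 107.30.0.0
68.33.185.12 AND mask = 68.33.128.0
No, different subnets (107.30.0.0 vs 68.33.128.0)


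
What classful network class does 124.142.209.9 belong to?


First octet: 124
Binary: 01111100
0xxxxxxx -> Class A (1-126)
Class A, default mask 255.0.0.0 (/8)


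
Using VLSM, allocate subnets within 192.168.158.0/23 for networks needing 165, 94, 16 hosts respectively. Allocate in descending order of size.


165 hosts -> /24 (254 usable): 192.168.158.0/24
94 hosts -> /25 (126 usable): 192.168.159.0/25
16 hosts -> /27 (30 usable): 192.168.159.128/27
Allocation: 192.168.158.0/24 (165 hosts, 254 usable); 192.168.159.0/25 (94 hosts, 126 usable); 192.168.159.128/27 (16 hosts, 30 usable)


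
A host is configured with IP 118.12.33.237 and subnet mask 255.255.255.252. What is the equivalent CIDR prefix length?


Binary: 11111111.11111111.11111111.11111100
Count leading 1s
Prefix: /30


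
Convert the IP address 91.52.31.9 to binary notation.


91 = 01011011
52 = 00110100
31 = 00011111
9 = 00001001
Binary: 01011011.00110100.00011111.00001001


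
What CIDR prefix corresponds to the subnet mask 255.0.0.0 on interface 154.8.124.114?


Binary: 11111111.00000000.00000000.00000000
Count leading 1s
Prefix: /8


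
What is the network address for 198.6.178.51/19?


IP:   11000110.00000110.10110010.00110011
Mask: 11111111.11111111.11100000.00000000
AND operation:
Net:  11000110.00000110.10100000.00000000
Network: 198.6.160.0/19


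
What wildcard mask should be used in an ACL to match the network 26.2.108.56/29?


Subnet mask: 255.255.255.248
Wildcard = 255.255.255.255 - subnet mask
255 - 255 = 0
255 - 255 = 0
255 - 255 = 0
255 - 248 = 7
Wildcard: 0.0.0.7


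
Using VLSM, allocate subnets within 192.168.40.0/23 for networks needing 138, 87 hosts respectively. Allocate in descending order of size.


138 hosts -> /24 (254 usable): 192.168.40.0/24
87 hosts -> /25 (126 usable): 192.168.41.0/25
Allocation: 192.168.40.0/24 (138 hosts, 254 usable); 192.168.41.0/25 (87 hosts, 126 usable)


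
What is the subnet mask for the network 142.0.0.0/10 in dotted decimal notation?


/10 means 10 network bits, 22 host bits
Binary: 11111111110000000000000000000000
Mask: 255.192.0.0


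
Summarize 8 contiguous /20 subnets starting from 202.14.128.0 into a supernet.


Original prefix: /20
Number of subnets: 8 = 2^3
New prefix = 20 - 3 = 17
Supernet: 202.14.128.0/17


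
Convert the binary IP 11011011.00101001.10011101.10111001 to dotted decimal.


11011011 = 219
00101001 = 41
10011101 = 157
10111001 = 185
IP: 219.41.157.185


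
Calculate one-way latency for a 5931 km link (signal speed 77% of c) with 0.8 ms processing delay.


Speed = 0.77 * 3e5 km/s = 231000 km/s
Propagation delay = 5931 / 231000 = 0.0257 s = 25.6753 ms
Processing delay = 0.8 ms
Total one-way latency = 26.4753 ms


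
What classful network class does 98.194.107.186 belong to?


First octet: 98
Binary: 01100010
0xxxxxxx -> Class A (1-126)
Class A, default mask 255.0.0.0 (/8)


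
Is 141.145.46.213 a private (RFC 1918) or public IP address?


RFC 1918 private ranges:
  10.0.0.0/8 (10.0.0.0 - 10.255.255.255)
  172.16.0.0/12 (172.16.0.0 - 172.31.255.255)
  192.168.0.0/16 (192.168.0.0 - 192.168.255.255)
Public (not in any RFC 1918 range)


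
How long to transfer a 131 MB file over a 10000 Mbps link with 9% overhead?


Effective throughput = 10000 * (1 - 9/100) = 9100 Mbps
File size in Mb = 131 * 8 = 1048 Mb
Time = 1048 / 9100
Time = 0.1152 seconds


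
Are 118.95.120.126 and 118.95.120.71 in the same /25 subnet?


Mask: 255.255.255.128
118.95.120.126 AND mask = 118.95.120.0
118.95.120.71 AND mask = 118.95.120.0
Yes, same subnet (118.95.120.0)


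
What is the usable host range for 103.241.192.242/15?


Network: 103.240.0.0
Broadcast: 103.241.255.255
First usable = network + 1
Last usable = broadcast - 1
Range: 103.240.0.1 to 103.241.255.254


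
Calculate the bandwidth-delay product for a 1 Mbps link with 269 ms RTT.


BDP = bandwidth * RTT
= 1 Mbps * 269 ms
= 1 * 1e6 * 269 / 1000 bits
= 269000 bits
= 33625 bytes
= 32.8369 KB
BDP = 269000 bits (33625 bytes)


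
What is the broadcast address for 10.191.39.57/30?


Network: 10.191.39.56/30
Host bits = 2
Set all host bits to 1:
Broadcast: 10.191.39.59


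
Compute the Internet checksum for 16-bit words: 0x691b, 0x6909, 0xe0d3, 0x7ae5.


Sum all words (with carry folding):
+ 0x691b = 0x691b
+ 0x6909 = 0xd224
+ 0xe0d3 = 0xb2f8
+ 0x7ae5 = 0x2dde
One's complement: ~0x2dde
Checksum = 0xd221


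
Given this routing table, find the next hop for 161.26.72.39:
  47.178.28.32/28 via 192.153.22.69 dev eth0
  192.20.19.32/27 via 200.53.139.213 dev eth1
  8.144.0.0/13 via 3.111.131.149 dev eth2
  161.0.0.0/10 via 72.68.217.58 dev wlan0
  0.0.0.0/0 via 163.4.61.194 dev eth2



Longest prefix match for 161.26.72.39:
  /28 47.178.28.32: no
  /27 192.20.19.32: no
  /13 8.144.0.0: no
  /10 161.0.0.0: MATCH
  /0 0.0.0.0: MATCH
Selected: next-hop 72.68.217.58 via wlan0 (matched /10)


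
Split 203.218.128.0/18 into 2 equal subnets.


New prefix = 18 + 1 = 19
Each subnet has 8192 addresses
  203.218.128.0/19
  203.218.160.0/19
Subnets: 203.218.128.0/19, 203.218.160.0/19


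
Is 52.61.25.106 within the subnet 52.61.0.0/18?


Subnet network: 52.61.0.0
Test IP AND mask: 52.61.0.0
Yes, 52.61.25.106 is in 52.61.0.0/18


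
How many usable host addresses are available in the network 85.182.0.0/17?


Host bits = 32 - 17 = 15
Total addresses = 2^15 = 32768
Usable = total - 2 (network and broadcast)
Usable hosts: 32766


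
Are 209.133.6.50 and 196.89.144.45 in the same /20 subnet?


Mask: 255.255.240.0
209.133.6.50 AND mask = 209.133.0.0
196.89.144.45 AND mask = 196.89.144.0
No, different subnets (209.133.0.0 vs 196.89.144.0)


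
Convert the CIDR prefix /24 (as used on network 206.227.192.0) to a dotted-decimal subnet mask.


/24 means 24 network bits, 8 host bits
Binary: 11111111111111111111111100000000
Mask: 255.255.255.0


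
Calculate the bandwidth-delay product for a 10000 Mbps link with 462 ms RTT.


BDP = bandwidth * RTT
= 10000 Mbps * 462 ms
= 10000 * 1e6 * 462 / 1000 bits
= 4620000000 bits
= 577500000 bytes
= 563964.8438 KB
BDP = 4620000000 bits (577500000 bytes)


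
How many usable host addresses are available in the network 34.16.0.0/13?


Host bits = 32 - 13 = 19
Total addresses = 2^19 = 524288
Usable = total - 2 (network and broadcast)
Usable hosts: 524286
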